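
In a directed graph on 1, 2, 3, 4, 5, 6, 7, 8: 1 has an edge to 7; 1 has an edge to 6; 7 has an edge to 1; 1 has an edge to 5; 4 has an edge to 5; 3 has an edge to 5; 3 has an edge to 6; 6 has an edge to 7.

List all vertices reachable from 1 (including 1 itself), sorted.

Start at 1.
Its neighbours: 5, 6, 7.
Nothing further is reachable.

1, 5, 6, 7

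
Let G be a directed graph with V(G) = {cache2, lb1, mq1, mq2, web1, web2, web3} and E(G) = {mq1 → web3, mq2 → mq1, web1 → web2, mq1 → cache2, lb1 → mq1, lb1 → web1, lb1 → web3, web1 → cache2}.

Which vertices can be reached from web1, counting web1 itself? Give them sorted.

cache2, web1, web2

Start at web1.
Its neighbours: cache2, web2.
Nothing further is reachable.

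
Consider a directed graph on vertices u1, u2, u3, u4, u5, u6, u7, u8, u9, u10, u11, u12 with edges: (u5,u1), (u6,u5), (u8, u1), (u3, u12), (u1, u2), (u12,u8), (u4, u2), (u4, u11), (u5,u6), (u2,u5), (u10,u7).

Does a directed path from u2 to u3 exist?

Explore from u2.
Distance 1: reach u5.
Distance 2: reach u1, u6.
The search from u2 is exhausted; no directed path reaches u3.

No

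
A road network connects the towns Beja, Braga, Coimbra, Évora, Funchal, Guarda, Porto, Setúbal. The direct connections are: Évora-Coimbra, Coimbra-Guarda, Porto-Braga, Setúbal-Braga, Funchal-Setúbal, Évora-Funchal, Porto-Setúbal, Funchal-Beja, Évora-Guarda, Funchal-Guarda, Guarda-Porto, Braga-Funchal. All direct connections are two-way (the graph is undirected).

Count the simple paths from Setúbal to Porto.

9

Setúbal–Braga–Funchal–Évora–Coimbra–Guarda–Porto
Setúbal–Braga–Funchal–Évora–Guarda–Porto
Setúbal–Braga–Funchal–Guarda–Porto
Setúbal–Braga–Porto
Setúbal–Funchal–Braga–Porto
Setúbal–Funchal–Évora–Coimbra–Guarda–Porto
Setúbal–Funchal–Évora–Guarda–Porto
Setúbal–Funchal–Guarda–Porto
Setúbal–Porto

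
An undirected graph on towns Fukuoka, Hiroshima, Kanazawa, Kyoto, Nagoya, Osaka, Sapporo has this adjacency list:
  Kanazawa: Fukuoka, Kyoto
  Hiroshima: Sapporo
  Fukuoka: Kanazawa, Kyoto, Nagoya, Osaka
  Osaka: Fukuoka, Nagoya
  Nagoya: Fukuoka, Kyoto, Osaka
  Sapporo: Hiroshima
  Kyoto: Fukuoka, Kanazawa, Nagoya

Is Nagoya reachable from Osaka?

Explore from Osaka.
Distance 1: reach Fukuoka, Nagoya.
Found Nagoya.

Yes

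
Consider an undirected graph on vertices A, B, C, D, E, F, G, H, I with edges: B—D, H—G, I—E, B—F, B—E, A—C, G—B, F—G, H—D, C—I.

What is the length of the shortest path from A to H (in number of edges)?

Distance 0: A.
Distance 1: C.
Distance 2: I.
Distance 3: E.
Distance 4: B.
Distance 5: D, F, G.
Distance 6: H — contains H.

6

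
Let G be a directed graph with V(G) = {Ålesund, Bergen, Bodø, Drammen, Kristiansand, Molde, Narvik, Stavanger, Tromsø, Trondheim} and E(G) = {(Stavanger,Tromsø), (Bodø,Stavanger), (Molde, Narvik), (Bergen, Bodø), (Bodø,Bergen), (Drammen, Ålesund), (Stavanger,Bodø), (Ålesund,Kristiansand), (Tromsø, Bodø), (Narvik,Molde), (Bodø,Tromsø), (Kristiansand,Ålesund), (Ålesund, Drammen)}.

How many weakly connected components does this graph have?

From Ålesund: component {Ålesund, Drammen, Kristiansand}.
From Bergen: component {Bergen, Bodø, Stavanger, Tromsø}.
From Molde: component {Molde, Narvik}.
From Trondheim: component {Trondheim}.
That's 4 components.

4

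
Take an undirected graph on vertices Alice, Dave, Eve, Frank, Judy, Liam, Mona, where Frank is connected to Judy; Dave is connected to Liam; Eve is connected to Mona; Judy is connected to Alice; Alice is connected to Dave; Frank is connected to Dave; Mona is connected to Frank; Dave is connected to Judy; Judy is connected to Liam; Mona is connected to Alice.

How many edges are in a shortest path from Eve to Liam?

Distance 0: Eve.
Distance 1: Mona.
Distance 2: Alice, Frank.
Distance 3: Dave, Judy.
Distance 4: Liam — contains Liam.

4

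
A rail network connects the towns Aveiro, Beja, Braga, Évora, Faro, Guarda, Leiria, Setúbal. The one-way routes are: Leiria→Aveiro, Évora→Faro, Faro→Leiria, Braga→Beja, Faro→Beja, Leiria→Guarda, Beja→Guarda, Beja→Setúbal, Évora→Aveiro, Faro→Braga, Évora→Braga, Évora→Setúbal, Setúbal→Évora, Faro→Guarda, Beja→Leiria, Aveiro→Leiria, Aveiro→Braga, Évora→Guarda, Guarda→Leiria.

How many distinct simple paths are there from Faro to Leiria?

10

Faro→Beja→Guarda→Leiria
Faro→Beja→Leiria
Faro→Beja→Setúbal→Évora→Aveiro→Leiria
Faro→Beja→Setúbal→Évora→Guarda→Leiria
Faro→Braga→Beja→Guarda→Leiria
Faro→Braga→Beja→Leiria
Faro→Braga→Beja→Setúbal→Évora→Aveiro→Leiria
Faro→Braga→Beja→Setúbal→Évora→Guarda→Leiria
Faro→Guarda→Leiria
Faro→Leiria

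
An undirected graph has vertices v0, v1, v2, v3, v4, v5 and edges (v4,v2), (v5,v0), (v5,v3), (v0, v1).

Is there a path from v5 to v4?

Explore from v5.
Distance 1: reach v0, v3.
Distance 2: reach v1.
The search is exhausted without reaching v4; it lies in a different component.

No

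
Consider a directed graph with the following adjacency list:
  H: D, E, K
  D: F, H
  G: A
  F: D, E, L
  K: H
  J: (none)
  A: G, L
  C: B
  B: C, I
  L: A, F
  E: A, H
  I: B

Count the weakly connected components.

From A: component {A, D, E, F, G, H, K, L}.
From B: component {B, C, I}.
From J: component {J}.
That's 3 components.

3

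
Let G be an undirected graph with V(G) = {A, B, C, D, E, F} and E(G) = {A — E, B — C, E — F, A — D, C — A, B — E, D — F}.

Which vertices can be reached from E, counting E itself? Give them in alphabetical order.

A, B, C, D, E, F

Start at E.
Its neighbours: A, B, F.
Then their neighbours: C, D.
Every vertex is now reached.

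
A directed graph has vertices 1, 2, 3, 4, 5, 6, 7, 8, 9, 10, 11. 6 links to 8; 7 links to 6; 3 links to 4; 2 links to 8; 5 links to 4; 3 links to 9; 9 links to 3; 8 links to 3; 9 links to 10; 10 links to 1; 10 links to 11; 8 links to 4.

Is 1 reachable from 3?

Explore from 3.
Distance 1: reach 4, 9.
Distance 2: reach 10.
Distance 3: reach 1, 11.
Found 1.

Yes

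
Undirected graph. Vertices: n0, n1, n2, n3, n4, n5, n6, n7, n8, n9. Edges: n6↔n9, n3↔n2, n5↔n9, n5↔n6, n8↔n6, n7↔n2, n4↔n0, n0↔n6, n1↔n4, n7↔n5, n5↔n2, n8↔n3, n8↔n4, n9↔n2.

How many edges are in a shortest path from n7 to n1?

Distance 0: n7.
Distance 1: n2, n5.
Distance 2: n3, n6, n9.
Distance 3: n0, n8.
Distance 4: n4.
Distance 5: n1 — contains n1.

5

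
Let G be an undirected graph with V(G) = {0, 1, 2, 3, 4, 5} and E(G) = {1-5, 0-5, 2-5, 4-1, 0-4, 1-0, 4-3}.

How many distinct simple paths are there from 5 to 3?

5–0–1–4–3
5–0–4–3
5–1–0–4–3
5–1–4–3

4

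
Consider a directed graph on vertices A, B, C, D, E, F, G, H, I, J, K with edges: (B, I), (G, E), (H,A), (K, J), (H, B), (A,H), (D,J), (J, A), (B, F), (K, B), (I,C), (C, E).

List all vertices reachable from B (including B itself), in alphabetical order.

B, C, E, F, I

Start at B.
Its neighbours: F, I.
Then their neighbours: C.
Then next layer: E.
Nothing further is reachable.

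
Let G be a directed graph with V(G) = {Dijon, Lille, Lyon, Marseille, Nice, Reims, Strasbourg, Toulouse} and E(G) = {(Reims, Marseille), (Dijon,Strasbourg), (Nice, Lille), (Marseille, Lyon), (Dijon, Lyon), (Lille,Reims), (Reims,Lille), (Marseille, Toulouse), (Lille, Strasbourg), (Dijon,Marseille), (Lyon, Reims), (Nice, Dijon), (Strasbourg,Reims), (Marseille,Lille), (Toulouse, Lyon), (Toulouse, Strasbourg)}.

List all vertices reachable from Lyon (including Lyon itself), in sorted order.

Start at Lyon.
Its neighbours: Reims.
Then their neighbours: Lille, Marseille.
Then next layer: Strasbourg, Toulouse.
Nothing further is reachable.

Lille, Lyon, Marseille, Reims, Strasbourg, Toulouse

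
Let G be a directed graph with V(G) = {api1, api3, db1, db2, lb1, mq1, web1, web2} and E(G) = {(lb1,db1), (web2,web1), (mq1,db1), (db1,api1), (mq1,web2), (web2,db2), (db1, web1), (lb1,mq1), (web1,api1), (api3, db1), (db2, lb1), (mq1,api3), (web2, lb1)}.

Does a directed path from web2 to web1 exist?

Explore from web2.
Distance 1: reach db2, lb1, web1.
Found web1.

Yes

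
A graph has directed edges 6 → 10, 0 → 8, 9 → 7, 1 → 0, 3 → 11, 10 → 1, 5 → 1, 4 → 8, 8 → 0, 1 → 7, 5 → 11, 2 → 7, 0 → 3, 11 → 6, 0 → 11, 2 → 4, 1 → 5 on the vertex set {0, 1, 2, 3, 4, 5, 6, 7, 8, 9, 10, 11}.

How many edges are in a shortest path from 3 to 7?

Distance 0: 3.
Distance 1: 11.
Distance 2: 6.
Distance 3: 10.
Distance 4: 1.
Distance 5: 0, 5, 7 — contains 7.

5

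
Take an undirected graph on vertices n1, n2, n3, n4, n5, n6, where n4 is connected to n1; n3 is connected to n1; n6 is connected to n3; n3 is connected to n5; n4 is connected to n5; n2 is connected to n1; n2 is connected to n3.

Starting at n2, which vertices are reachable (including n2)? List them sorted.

Start at n2.
Its neighbours: n1, n3.
Then their neighbours: n4, n5, n6.
Every vertex is now reached.

n1, n2, n3, n4, n5, n6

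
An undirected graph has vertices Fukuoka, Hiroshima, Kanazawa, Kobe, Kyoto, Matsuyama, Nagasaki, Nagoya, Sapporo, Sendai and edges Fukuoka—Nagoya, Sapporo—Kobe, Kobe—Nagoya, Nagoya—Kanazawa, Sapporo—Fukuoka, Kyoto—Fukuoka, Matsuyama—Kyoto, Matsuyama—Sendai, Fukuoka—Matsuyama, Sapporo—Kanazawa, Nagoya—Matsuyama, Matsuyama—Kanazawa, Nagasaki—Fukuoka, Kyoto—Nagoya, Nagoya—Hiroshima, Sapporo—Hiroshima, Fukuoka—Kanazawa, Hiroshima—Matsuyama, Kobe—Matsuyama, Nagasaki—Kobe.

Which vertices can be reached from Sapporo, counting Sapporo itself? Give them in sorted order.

Start at Sapporo.
Its neighbours: Fukuoka, Hiroshima, Kanazawa, Kobe.
Then their neighbours: Kyoto, Matsuyama, Nagasaki, Nagoya.
Then next layer: Sendai.
Every vertex is now reached.

Fukuoka, Hiroshima, Kanazawa, Kobe, Kyoto, Matsuyama, Nagasaki, Nagoya, Sapporo, Sendai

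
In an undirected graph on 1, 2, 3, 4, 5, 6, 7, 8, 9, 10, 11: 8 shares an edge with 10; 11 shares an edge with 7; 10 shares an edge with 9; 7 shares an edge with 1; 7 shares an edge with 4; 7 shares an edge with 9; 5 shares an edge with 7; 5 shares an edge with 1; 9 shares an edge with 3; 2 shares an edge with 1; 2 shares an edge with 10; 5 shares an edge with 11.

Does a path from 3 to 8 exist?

Yes

Explore from 3.
Distance 1: reach 9.
Distance 2: reach 7, 10.
Distance 3: reach 1, 2, 4, 5, 8, 11.
Found 8.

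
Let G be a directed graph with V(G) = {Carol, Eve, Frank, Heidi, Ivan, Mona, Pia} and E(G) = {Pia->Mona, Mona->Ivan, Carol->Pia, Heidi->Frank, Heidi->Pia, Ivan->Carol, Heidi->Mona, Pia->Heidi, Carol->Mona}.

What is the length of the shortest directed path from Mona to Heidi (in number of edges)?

Distance 0: Mona.
Distance 1: Ivan.
Distance 2: Carol.
Distance 3: Pia.
Distance 4: Heidi — contains Heidi.

4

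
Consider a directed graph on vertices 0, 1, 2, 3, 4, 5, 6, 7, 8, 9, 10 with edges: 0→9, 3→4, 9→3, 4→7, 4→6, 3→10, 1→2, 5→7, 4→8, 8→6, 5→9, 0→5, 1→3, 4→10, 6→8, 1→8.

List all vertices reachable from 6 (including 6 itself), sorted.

6, 8

Start at 6.
Its neighbours: 8.
Nothing further is reachable.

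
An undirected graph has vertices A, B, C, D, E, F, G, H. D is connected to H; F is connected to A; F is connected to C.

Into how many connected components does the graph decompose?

From A: component {A, C, F}.
From B: component {B}.
From D: component {D, H}.
From E: component {E}.
From G: component {G}.
That's 5 components.

5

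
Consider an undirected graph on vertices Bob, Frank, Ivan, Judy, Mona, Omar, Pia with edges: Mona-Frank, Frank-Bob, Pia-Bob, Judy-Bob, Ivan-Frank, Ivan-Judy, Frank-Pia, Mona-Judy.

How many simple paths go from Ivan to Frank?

Ivan–Frank
Ivan–Judy–Bob–Frank
Ivan–Judy–Bob–Pia–Frank
Ivan–Judy–Mona–Frank

4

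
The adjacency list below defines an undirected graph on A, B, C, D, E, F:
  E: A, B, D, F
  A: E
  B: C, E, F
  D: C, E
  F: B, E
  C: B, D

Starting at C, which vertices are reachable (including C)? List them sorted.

Start at C.
Its neighbours: B, D.
Then their neighbours: E, F.
Then next layer: A.
Every vertex is now reached.

A, B, C, D, E, F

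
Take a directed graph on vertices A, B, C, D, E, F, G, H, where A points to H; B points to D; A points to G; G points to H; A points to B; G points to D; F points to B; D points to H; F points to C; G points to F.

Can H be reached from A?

Yes

Explore from A.
Distance 1: reach B, G, H.
Found H.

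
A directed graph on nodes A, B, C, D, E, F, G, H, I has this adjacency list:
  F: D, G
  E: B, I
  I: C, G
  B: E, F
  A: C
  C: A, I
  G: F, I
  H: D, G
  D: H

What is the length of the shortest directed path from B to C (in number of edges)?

Distance 0: B.
Distance 1: E, F.
Distance 2: D, G, I.
Distance 3: C, H — contains C.

3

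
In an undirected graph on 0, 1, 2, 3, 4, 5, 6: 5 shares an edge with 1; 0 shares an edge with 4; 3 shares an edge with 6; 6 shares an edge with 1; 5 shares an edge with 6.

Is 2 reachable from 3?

No

Explore from 3.
Distance 1: reach 6.
Distance 2: reach 1, 5.
The search is exhausted without reaching 2; it lies in a different component.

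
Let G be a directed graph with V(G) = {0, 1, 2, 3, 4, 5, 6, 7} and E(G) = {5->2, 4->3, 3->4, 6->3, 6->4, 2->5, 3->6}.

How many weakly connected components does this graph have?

5

From 0: component {0}.
From 1: component {1}.
From 2: component {2, 5}.
From 3: component {3, 4, 6}.
From 7: component {7}.
That's 5 components.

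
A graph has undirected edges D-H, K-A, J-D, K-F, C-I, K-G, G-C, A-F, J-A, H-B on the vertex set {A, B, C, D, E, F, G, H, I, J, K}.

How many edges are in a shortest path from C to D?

5

Distance 0: C.
Distance 1: G, I.
Distance 2: K.
Distance 3: A, F.
Distance 4: J.
Distance 5: D — contains D.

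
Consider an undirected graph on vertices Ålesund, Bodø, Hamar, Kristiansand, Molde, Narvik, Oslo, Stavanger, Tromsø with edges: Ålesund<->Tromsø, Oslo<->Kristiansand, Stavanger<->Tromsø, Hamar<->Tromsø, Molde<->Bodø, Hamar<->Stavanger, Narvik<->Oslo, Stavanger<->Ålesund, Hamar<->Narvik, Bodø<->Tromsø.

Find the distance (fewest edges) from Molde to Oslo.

5

Distance 0: Molde.
Distance 1: Bodø.
Distance 2: Tromsø.
Distance 3: Ålesund, Hamar, Stavanger.
Distance 4: Narvik.
Distance 5: Oslo — contains Oslo.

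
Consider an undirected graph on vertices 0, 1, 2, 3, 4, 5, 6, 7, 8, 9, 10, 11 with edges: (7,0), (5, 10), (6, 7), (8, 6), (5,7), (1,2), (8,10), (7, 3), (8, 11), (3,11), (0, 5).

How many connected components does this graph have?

4

From 0: component {0, 3, 5, 6, 7, 8, 10, 11}.
From 1: component {1, 2}.
From 4: component {4}.
From 9: component {9}.
That's 4 components.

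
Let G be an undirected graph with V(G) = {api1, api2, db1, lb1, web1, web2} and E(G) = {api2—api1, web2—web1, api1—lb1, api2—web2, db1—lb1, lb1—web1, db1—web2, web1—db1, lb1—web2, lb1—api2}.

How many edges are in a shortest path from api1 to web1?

2

Distance 0: api1.
Distance 1: api2, lb1.
Distance 2: db1, web1, web2 — contains web1.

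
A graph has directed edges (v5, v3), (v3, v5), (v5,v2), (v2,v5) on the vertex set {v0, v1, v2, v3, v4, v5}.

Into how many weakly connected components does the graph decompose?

4

From v0: component {v0}.
From v1: component {v1}.
From v2: component {v2, v3, v5}.
From v4: component {v4}.
That's 4 components.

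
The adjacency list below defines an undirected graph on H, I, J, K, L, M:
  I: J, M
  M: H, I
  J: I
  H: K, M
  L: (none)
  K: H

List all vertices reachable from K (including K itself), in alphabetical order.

H, I, J, K, M

Start at K.
Its neighbours: H.
Then their neighbours: M.
Then next layer: I.
Then next layer: J.
Nothing further is reachable.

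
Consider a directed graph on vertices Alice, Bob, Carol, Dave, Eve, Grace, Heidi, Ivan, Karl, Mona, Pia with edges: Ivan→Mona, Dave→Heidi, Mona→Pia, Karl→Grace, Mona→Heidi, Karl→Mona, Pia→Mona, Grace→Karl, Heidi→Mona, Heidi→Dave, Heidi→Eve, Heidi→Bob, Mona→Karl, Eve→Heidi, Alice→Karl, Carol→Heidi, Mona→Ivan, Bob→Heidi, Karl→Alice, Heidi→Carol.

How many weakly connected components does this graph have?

1

From Alice: component {Alice, Bob, Carol, Dave, Eve, Grace, Heidi, Ivan, Karl, Mona, Pia}.
That's 1 component.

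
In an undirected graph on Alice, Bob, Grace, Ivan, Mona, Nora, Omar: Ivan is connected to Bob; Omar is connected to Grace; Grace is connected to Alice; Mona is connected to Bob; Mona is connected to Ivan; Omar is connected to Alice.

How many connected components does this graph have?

3

From Alice: component {Alice, Grace, Omar}.
From Bob: component {Bob, Ivan, Mona}.
From Nora: component {Nora}.
That's 3 components.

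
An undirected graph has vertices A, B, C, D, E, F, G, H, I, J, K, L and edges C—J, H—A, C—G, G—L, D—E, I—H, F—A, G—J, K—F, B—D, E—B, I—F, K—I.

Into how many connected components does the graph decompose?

3

From A: component {A, F, H, I, K}.
From B: component {B, D, E}.
From C: component {C, G, J, L}.
That's 3 components.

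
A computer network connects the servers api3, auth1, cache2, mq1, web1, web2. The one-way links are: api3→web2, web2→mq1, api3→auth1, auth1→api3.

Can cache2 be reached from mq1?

mq1 has no outgoing edges, so nothing is reachable from it.

No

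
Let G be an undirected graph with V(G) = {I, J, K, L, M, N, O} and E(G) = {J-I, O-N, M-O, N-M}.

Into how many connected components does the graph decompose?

4

From I: component {I, J}.
From K: component {K}.
From L: component {L}.
From M: component {M, N, O}.
That's 4 components.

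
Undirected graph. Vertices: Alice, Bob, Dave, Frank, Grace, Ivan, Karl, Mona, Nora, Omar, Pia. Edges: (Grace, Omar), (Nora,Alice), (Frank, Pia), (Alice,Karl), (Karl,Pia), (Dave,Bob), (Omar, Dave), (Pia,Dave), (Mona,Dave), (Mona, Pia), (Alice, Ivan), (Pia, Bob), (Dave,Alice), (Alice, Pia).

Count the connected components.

1

From Alice: component {Alice, Bob, Dave, Frank, Grace, Ivan, Karl, Mona, Nora, Omar, Pia}.
That's 1 component.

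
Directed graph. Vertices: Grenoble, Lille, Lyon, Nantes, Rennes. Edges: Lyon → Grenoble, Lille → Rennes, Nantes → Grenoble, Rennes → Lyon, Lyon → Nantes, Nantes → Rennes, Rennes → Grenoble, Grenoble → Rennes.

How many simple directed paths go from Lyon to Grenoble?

Lyon→Grenoble
Lyon→Nantes→Grenoble
Lyon→Nantes→Rennes→Grenoble

3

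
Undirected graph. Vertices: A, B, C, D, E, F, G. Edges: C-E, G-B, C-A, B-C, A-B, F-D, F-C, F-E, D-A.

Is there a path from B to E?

Yes

Explore from B.
Distance 1: reach A, C, G.
Distance 2: reach D, E, F.
Found E.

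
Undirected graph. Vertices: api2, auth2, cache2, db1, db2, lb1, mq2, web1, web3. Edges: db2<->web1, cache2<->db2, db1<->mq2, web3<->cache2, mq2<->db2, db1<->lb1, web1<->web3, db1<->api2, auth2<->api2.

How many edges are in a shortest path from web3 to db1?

Distance 0: web3.
Distance 1: cache2, web1.
Distance 2: db2.
Distance 3: mq2.
Distance 4: db1 — contains db1.

4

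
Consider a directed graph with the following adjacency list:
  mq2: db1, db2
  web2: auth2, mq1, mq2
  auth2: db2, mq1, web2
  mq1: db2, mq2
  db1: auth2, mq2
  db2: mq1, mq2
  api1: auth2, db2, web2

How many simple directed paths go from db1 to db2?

db1→auth2→db2
db1→auth2→mq1→db2
db1→auth2→mq1→mq2→db2
db1→auth2→web2→mq1→db2
db1→auth2→web2→mq1→mq2→db2
db1→auth2→web2→mq2→db2
db1→mq2→db2

7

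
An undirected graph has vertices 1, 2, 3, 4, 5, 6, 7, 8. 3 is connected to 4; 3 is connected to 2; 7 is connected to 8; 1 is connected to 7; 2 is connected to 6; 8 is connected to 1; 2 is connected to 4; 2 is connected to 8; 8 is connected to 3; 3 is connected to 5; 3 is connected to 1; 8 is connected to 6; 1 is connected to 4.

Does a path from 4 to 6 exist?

Yes

Explore from 4.
Distance 1: reach 1, 2, 3.
Distance 2: reach 5, 6, 7, 8.
Found 6.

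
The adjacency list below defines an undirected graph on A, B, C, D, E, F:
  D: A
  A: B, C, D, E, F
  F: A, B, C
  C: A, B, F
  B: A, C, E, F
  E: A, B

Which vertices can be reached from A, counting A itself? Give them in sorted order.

Start at A.
Its neighbours: B, C, D, E, F.
Every vertex is now reached.

A, B, C, D, E, F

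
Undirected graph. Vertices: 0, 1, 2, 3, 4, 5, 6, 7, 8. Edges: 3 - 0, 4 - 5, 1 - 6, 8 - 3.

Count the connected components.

From 0: component {0, 3, 8}.
From 1: component {1, 6}.
From 2: component {2}.
From 4: component {4, 5}.
From 7: component {7}.
That's 5 components.

5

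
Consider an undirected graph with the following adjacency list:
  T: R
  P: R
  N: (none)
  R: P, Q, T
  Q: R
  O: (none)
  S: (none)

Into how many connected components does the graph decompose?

4

From N: component {N}.
From O: component {O}.
From P: component {P, Q, R, T}.
From S: component {S}.
That's 4 components.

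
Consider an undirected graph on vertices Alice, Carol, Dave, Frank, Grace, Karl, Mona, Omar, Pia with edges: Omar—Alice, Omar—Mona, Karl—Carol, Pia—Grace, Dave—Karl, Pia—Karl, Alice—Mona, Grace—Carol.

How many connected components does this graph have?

3

From Alice: component {Alice, Mona, Omar}.
From Carol: component {Carol, Dave, Grace, Karl, Pia}.
From Frank: component {Frank}.
That's 3 components.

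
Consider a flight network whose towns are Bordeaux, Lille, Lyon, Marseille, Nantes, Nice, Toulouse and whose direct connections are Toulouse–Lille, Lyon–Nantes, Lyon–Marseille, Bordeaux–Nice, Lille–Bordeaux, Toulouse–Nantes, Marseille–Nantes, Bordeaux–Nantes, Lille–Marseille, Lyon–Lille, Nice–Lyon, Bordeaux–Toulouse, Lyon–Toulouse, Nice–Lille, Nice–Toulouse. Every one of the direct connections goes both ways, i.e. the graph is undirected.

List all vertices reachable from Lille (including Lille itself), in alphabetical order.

Bordeaux, Lille, Lyon, Marseille, Nantes, Nice, Toulouse

Start at Lille.
Its neighbours: Bordeaux, Lyon, Marseille, Nice, Toulouse.
Then their neighbours: Nantes.
Every vertex is now reached.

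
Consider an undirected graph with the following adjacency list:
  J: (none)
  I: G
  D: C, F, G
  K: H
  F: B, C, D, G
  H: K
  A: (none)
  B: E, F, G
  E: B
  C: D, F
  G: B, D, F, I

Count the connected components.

4

From A: component {A}.
From B: component {B, C, D, E, F, G, I}.
From H: component {H, K}.
From J: component {J}.
That's 4 components.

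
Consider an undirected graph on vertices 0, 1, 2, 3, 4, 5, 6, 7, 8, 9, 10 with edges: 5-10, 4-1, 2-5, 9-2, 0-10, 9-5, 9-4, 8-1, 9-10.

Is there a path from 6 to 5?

6 has no edges, so nothing is reachable from it.

No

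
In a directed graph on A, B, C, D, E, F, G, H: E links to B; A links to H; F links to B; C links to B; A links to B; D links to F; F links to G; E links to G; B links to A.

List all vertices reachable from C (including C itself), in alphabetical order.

A, B, C, H

Start at C.
Its neighbours: B.
Then their neighbours: A.
Then next layer: H.
Nothing further is reachable.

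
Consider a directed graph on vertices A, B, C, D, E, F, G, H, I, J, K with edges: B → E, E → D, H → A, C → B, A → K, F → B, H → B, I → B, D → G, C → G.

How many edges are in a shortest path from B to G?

Distance 0: B.
Distance 1: E.
Distance 2: D.
Distance 3: G — contains G.

3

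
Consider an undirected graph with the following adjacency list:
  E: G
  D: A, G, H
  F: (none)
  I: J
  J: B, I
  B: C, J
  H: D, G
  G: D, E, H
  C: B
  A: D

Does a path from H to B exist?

No

Explore from H.
Distance 1: reach D, G.
Distance 2: reach A, E.
The search is exhausted without reaching B; it lies in a different component.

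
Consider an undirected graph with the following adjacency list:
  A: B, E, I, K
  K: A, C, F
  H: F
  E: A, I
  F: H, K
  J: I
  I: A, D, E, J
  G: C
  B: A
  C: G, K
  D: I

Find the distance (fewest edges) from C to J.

Distance 0: C.
Distance 1: G, K.
Distance 2: A, F.
Distance 3: B, E, H, I.
Distance 4: D, J — contains J.

4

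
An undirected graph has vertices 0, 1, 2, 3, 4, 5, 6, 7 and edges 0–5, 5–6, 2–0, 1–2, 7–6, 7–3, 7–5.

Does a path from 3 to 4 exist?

Explore from 3.
Distance 1: reach 7.
Distance 2: reach 5, 6.
Distance 3: reach 0.
Distance 4: reach 2.
Distance 5: reach 1.
The search is exhausted without reaching 4; it lies in a different component.

No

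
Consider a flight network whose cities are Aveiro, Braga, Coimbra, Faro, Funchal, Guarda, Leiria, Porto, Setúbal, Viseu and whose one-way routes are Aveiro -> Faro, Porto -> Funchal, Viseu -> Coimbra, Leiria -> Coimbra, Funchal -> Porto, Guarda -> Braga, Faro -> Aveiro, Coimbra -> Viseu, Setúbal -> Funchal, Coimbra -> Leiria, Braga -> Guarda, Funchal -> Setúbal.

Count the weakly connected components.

From Aveiro: component {Aveiro, Faro}.
From Braga: component {Braga, Guarda}.
From Coimbra: component {Coimbra, Leiria, Viseu}.
From Funchal: component {Funchal, Porto, Setúbal}.
That's 4 components.

4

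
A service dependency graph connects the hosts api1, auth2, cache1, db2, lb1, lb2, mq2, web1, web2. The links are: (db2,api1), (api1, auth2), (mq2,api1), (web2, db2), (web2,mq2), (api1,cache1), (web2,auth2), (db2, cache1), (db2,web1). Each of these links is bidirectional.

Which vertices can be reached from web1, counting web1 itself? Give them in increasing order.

api1, auth2, cache1, db2, mq2, web1, web2

Start at web1.
Its neighbours: db2.
Then their neighbours: api1, cache1, web2.
Then next layer: auth2, mq2.
Nothing further is reachable.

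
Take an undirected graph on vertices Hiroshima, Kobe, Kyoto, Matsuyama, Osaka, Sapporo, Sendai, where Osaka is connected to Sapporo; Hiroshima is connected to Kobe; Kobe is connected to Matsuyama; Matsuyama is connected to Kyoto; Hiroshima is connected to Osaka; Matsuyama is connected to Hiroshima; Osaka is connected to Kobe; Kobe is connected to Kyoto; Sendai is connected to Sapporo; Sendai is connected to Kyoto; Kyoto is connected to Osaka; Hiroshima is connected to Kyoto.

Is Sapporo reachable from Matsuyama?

Yes

Explore from Matsuyama.
Distance 1: reach Hiroshima, Kobe, Kyoto.
Distance 2: reach Osaka, Sendai.
Distance 3: reach Sapporo.
Found Sapporo.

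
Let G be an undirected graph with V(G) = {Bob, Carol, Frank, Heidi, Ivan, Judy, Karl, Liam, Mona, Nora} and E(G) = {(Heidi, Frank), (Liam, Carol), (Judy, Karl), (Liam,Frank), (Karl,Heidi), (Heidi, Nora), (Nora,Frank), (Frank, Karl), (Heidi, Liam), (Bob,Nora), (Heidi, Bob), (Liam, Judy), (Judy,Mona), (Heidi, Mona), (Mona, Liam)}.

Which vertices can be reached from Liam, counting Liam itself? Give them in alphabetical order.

Bob, Carol, Frank, Heidi, Judy, Karl, Liam, Mona, Nora

Start at Liam.
Its neighbours: Carol, Frank, Heidi, Judy, Mona.
Then their neighbours: Bob, Karl, Nora.
Nothing further is reachable.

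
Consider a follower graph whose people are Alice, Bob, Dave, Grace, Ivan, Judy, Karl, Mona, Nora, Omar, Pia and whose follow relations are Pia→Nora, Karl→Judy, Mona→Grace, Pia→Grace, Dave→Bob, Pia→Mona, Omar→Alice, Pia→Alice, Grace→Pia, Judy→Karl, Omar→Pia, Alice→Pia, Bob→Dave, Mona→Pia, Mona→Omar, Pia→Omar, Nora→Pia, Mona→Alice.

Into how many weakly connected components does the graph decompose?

From Alice: component {Alice, Grace, Mona, Nora, Omar, Pia}.
From Bob: component {Bob, Dave}.
From Ivan: component {Ivan}.
From Judy: component {Judy, Karl}.
That's 4 components.

4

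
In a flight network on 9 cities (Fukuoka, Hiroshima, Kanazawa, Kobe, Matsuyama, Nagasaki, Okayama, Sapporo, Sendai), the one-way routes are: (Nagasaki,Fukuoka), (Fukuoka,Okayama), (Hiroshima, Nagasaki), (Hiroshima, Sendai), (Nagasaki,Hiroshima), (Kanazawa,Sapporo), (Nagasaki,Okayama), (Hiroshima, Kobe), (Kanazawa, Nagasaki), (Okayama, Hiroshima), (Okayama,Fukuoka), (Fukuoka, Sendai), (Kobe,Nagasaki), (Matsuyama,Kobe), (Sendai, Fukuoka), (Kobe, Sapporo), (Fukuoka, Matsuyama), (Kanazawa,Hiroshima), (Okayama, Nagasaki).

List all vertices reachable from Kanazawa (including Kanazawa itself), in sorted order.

Start at Kanazawa.
Its neighbours: Hiroshima, Nagasaki, Sapporo.
Then their neighbours: Fukuoka, Kobe, Okayama, Sendai.
Then next layer: Matsuyama.
Every vertex is now reached.

Fukuoka, Hiroshima, Kanazawa, Kobe, Matsuyama, Nagasaki, Okayama, Sapporo, Sendai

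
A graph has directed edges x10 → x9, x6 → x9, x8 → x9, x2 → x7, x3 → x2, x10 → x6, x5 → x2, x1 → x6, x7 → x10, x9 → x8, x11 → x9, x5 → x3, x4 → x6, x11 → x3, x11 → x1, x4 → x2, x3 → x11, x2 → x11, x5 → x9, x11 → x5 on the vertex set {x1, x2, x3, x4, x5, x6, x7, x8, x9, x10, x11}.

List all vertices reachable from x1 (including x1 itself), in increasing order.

Start at x1.
Its neighbours: x6.
Then their neighbours: x9.
Then next layer: x8.
Nothing further is reachable.

x1, x6, x8, x9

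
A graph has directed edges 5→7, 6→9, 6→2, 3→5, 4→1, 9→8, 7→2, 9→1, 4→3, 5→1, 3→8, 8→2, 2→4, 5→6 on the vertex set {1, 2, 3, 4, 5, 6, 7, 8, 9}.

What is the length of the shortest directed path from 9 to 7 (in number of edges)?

Distance 0: 9.
Distance 1: 1, 8.
Distance 2: 2.
Distance 3: 4.
Distance 4: 3.
Distance 5: 5.
Distance 6: 6, 7 — contains 7.

6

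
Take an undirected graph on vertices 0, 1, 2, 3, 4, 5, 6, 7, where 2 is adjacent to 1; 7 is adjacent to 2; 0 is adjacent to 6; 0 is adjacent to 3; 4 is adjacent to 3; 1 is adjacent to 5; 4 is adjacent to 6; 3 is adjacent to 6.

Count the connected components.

From 0: component {0, 3, 4, 6}.
From 1: component {1, 2, 5, 7}.
That's 2 components.

2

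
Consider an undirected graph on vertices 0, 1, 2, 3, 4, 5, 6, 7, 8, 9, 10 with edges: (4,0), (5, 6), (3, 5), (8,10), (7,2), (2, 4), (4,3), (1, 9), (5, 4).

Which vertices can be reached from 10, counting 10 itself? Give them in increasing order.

8, 10

Start at 10.
Its neighbours: 8.
Nothing further is reachable.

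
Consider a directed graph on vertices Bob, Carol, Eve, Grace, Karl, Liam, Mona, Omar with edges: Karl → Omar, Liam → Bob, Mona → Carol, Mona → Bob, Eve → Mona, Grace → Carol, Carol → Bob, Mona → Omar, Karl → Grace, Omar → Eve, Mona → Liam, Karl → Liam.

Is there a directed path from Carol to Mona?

Explore from Carol.
Distance 1: reach Bob.
The search from Carol is exhausted; no directed path reaches Mona.

No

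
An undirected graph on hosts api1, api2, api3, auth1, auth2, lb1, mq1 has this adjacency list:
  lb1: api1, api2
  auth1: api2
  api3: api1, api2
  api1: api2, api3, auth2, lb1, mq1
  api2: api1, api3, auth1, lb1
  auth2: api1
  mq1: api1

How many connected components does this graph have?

1

From api1: component {api1, api2, api3, auth1, auth2, lb1, mq1}.
That's 1 component.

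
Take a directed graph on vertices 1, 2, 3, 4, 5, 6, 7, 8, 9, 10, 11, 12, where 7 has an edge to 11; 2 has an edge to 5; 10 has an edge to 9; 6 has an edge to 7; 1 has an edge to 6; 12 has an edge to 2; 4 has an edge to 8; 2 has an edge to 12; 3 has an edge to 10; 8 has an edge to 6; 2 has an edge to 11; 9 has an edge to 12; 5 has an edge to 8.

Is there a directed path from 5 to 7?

Explore from 5.
Distance 1: reach 8.
Distance 2: reach 6.
Distance 3: reach 7.
Found 7.

Yes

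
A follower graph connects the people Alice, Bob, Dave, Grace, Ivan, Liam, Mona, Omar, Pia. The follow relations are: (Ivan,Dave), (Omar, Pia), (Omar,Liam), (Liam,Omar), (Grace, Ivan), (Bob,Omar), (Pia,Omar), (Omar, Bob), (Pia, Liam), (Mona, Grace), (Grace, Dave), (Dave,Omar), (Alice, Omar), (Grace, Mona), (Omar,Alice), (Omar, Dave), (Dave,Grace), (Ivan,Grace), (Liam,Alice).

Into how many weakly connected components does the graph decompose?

1

From Alice: component {Alice, Bob, Dave, Grace, Ivan, Liam, Mona, Omar, Pia}.
That's 1 component.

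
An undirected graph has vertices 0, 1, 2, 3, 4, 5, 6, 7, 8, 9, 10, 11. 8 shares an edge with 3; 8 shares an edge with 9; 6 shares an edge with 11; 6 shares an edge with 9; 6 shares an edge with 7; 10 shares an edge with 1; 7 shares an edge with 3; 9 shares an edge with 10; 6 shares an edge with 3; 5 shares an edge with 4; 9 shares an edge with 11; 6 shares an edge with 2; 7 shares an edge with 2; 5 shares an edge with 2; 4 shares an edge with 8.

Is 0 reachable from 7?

Explore from 7.
Distance 1: reach 2, 3, 6.
Distance 2: reach 5, 8, 9, 11.
Distance 3: reach 4, 10.
Distance 4: reach 1.
The search is exhausted without reaching 0; it lies in a different component.

No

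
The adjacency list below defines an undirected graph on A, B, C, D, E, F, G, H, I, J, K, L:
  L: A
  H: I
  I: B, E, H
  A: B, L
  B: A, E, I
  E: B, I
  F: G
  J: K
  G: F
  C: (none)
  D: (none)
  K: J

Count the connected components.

5

From A: component {A, B, E, H, I, L}.
From C: component {C}.
From D: component {D}.
From F: component {F, G}.
From J: component {J, K}.
That's 5 components.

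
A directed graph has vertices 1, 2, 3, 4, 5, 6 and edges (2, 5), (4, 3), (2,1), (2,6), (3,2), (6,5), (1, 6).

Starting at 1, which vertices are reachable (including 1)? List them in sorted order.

Start at 1.
Its neighbours: 6.
Then their neighbours: 5.
Nothing further is reachable.

1, 5, 6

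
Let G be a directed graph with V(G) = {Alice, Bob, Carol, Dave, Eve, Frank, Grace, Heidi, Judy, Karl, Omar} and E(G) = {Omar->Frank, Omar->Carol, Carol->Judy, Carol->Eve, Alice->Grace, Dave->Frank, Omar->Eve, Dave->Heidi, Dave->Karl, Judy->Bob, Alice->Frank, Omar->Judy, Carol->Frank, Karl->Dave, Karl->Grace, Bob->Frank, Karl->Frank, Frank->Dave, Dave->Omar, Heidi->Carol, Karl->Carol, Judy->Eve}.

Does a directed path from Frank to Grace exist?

Explore from Frank.
Distance 1: reach Dave.
Distance 2: reach Heidi, Karl, Omar.
Distance 3: reach Carol, Eve, Grace, Judy.
Found Grace.

Yes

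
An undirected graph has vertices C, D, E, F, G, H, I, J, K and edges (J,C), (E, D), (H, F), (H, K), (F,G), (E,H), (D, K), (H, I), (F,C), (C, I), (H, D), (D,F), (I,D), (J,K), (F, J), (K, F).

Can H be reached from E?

Explore from E.
Distance 1: reach D, H.
Found H.

Yes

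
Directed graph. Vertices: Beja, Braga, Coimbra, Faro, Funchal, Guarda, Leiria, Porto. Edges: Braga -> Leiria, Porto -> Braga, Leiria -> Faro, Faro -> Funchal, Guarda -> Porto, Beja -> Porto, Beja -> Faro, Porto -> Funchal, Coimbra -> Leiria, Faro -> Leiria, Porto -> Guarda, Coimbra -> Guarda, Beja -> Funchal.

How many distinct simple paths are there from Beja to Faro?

2

Beja→Faro
Beja→Porto→Braga→Leiria→Faro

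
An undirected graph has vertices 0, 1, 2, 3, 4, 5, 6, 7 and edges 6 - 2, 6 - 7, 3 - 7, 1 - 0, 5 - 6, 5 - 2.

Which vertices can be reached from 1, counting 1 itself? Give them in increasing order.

0, 1

Start at 1.
Its neighbours: 0.
Nothing further is reachable.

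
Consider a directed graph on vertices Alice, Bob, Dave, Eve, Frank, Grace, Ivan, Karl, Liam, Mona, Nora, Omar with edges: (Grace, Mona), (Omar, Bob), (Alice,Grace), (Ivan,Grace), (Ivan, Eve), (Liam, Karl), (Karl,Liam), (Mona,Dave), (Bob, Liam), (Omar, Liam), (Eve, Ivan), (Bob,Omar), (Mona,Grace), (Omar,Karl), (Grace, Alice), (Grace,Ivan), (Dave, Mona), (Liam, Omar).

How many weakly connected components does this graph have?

From Alice: component {Alice, Dave, Eve, Grace, Ivan, Mona}.
From Bob: component {Bob, Karl, Liam, Omar}.
From Frank: component {Frank}.
From Nora: component {Nora}.
That's 4 components.

4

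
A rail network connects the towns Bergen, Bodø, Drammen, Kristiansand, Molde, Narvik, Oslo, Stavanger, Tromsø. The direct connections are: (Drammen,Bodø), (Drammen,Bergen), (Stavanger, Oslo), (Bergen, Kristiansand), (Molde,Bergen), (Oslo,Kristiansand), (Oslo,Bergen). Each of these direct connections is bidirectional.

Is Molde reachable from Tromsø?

No

Tromsø has no edges, so nothing is reachable from it.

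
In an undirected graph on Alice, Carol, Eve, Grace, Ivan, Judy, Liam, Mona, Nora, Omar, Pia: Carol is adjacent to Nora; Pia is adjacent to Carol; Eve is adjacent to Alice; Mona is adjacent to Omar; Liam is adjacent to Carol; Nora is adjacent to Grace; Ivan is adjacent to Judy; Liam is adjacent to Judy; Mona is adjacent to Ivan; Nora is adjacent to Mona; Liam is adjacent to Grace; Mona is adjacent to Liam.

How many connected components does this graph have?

From Alice: component {Alice, Eve}.
From Carol: component {Carol, Grace, Ivan, Judy, Liam, Mona, Nora, Omar, Pia}.
That's 2 components.

2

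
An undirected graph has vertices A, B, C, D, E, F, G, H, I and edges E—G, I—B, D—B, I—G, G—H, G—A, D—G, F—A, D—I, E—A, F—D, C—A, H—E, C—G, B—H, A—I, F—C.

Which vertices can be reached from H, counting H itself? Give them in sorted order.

Start at H.
Its neighbours: B, E, G.
Then their neighbours: A, C, D, I.
Then next layer: F.
Every vertex is now reached.

A, B, C, D, E, F, G, H, I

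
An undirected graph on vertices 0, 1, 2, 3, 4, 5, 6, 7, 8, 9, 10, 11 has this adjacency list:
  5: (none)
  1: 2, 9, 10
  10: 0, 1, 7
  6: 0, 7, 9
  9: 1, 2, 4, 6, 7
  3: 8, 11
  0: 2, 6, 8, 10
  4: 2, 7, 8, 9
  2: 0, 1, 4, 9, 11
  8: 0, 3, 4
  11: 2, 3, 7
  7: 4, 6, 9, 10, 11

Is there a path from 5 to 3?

No

5 has no edges, so nothing is reachable from it.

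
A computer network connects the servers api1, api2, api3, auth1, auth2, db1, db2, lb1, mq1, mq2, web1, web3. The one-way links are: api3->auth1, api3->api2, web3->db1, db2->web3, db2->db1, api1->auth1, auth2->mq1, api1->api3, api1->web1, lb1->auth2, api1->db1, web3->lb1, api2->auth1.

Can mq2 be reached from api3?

Explore from api3.
Distance 1: reach api2, auth1.
The search from api3 is exhausted; no directed path reaches mq2.

No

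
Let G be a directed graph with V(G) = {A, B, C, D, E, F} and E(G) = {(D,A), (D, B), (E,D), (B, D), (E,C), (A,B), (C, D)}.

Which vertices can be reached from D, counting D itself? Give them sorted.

Start at D.
Its neighbours: A, B.
Nothing further is reachable.

A, B, D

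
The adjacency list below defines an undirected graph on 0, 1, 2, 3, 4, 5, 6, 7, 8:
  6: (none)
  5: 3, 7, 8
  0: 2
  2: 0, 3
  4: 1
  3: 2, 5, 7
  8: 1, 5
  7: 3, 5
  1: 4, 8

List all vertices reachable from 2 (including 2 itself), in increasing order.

0, 1, 2, 3, 4, 5, 7, 8

Start at 2.
Its neighbours: 0, 3.
Then their neighbours: 5, 7.
Then next layer: 8.
Then next layer: 1.
Then next layer: 4.
Nothing further is reachable.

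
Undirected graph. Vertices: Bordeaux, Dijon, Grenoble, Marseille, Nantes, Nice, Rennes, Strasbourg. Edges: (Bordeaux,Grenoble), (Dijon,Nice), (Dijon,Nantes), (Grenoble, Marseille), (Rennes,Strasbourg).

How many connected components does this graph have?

3

From Bordeaux: component {Bordeaux, Grenoble, Marseille}.
From Dijon: component {Dijon, Nantes, Nice}.
From Rennes: component {Rennes, Strasbourg}.
That's 3 components.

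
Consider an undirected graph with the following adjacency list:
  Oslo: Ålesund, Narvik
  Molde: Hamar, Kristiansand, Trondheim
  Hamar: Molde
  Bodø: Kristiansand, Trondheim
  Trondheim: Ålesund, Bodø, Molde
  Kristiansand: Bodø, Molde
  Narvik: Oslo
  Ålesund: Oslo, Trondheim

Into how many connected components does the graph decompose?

1

From Ålesund: component {Ålesund, Bodø, Hamar, Kristiansand, Molde, Narvik, Oslo, Trondheim}.
That's 1 component.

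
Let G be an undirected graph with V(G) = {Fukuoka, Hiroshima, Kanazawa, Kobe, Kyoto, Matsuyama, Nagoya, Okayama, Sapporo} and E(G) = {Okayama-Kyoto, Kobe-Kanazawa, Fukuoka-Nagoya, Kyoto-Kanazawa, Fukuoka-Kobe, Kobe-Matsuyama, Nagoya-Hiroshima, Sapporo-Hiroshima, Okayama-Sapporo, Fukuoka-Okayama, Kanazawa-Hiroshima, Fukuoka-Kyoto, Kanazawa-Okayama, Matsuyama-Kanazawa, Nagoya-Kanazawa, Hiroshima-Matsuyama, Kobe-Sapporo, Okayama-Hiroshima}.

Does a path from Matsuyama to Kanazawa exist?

Explore from Matsuyama.
Distance 1: reach Hiroshima, Kanazawa, Kobe.
Found Kanazawa.

Yes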